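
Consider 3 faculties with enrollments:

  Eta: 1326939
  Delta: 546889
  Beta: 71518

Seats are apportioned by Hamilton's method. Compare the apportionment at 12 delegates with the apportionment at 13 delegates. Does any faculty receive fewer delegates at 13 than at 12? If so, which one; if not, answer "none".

Beta

At 12 seats: Eta 8, Delta 3, Beta 1.
At 13 seats: Eta 9, Delta 4, Beta 0.
Beta drops from 1 to 0.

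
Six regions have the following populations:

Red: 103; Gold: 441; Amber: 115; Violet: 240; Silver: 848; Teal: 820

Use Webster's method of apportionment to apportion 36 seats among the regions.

Standard divisor 2567/36 ≈ 71.306; standard quotas: Red 1.444, Gold 6.185, Amber 1.613, Violet 3.366, Silver 11.892, Teal 11.500.
Rounding to the nearest integer gives 1, 6, 2, 3, 12, 11 = 35 seats, so the divisor must be adjusted.
With modified divisor 70: modified quotas Red 1.471, Gold 6.300, Amber 1.643, Violet 3.429, Silver 12.114, Teal 11.714.
Rounding to the nearest integer: Red 1, Gold 6, Amber 2, Violet 3, Silver 12, Teal 12 (total 36).

Red: 1, Gold: 6, Amber: 2, Violet: 3, Silver: 12, Teal: 12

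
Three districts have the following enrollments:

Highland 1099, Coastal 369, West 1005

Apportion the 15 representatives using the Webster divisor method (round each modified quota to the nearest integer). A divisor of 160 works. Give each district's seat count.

Highland: 7; Coastal: 2; West: 6

With modified divisor 160: modified quotas Highland 6.869, Coastal 2.306, West 6.281.
Rounding to the nearest integer: Highland 7, Coastal 2, West 6 (total 15).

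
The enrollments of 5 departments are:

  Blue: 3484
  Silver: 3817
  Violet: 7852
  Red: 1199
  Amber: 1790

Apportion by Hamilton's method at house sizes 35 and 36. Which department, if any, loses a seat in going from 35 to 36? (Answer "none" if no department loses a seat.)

At 35 seats: Blue 7, Silver 7, Violet 15, Red 2, Amber 4.
At 36 seats: Blue 7, Silver 8, Violet 16, Red 2, Amber 3.
Amber drops from 4 to 3.

Amber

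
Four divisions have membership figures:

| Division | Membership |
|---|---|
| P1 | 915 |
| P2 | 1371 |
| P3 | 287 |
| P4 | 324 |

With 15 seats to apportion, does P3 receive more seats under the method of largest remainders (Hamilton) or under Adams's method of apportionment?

Adams

Hamilton: P1 5, P2 7, P3 1, P4 2.
Adams: P1 5, P2 6, P3 2, P4 2.
P3 gets 1 under Hamilton and 2 under Adams.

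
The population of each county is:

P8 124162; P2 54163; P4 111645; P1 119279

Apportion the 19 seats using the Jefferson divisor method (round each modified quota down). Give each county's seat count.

P8 6, P2 2, P4 5, P1 6

Standard divisor 409249/19 ≈ 21539.421; standard quotas: P8 5.764, P2 2.515, P4 5.183, P1 5.538.
Rounding down gives 5, 2, 5, 5 = 17 seats, so the divisor must be adjusted.
With modified divisor 19200: modified quotas P8 6.467, P2 2.821, P4 5.815, P1 6.212.
Rounding down: P8 6, P2 2, P4 5, P1 6 (total 19).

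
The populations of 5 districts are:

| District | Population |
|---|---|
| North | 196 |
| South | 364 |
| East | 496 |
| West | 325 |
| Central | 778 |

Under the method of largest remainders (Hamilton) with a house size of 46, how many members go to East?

Total 2159; standard divisor 2159/46 ≈ 46.935.
Standard quotas: North 4.176, South 7.755, East 10.568, West 6.925, Central 16.576.
Lower quotas: North 4, South 7, East 10, West 6, Central 16 (sum 43, leaving 3 seats).
Remainders in descending order: West 0.925, South 0.755, Central 0.576, East 0.568, North 0.176.
Largest remainders: West, South, Central receive the extra seats.
East receives 10.

10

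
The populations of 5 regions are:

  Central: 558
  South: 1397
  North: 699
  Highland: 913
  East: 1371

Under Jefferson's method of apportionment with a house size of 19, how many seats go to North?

Standard divisor 4938/19 ≈ 259.895; standard quotas: Central 2.147, South 5.375, North 2.690, Highland 3.513, East 5.275.
Rounding down gives 2, 5, 2, 3, 5 = 17 seats, so the divisor must be adjusted.
With modified divisor 230: modified quotas Central 2.426, South 6.074, North 3.039, Highland 3.970, East 5.961.
Rounding down: Central 2, South 6, North 3, Highland 3, East 5 (total 19).
North receives 3.

3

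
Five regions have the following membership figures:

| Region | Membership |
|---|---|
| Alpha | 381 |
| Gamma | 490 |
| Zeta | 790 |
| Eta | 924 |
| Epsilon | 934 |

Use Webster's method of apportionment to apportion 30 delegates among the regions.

Alpha 3; Gamma 4; Zeta 7; Eta 8; Epsilon 8

Standard divisor 3519/30 ≈ 117.3; standard quotas: Alpha 3.248, Gamma 4.177, Zeta 6.735, Eta 7.877, Epsilon 7.962.
Rounding to the nearest integer gives Alpha 3, Gamma 4, Zeta 7, Eta 8, Epsilon 8 — total 30, matching the house size, so no adjustment is needed.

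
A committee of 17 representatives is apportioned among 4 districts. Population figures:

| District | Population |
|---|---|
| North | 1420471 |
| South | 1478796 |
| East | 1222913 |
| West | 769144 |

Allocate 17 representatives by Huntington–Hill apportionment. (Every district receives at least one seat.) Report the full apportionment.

North 5, South 5, East 4, West 3

With divisor 293727: modified quotas North 4.836, South 5.035, East 4.163, West 2.619.
Geometric-mean thresholds: North √(4·5)=4.472, South √(5·6)=5.477, East √(4·5)=4.472, West √(2·3)=2.449.
Each quota rounded against its threshold gives North 5, South 5, East 4, West 3 (total 17).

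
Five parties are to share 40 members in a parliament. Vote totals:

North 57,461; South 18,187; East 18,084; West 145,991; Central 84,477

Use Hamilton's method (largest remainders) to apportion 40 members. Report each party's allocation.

North: 7, South: 2, East: 2, West: 18, Central: 11

Total 324200; standard divisor 324200/40 = 8105.
Standard quotas: North 7.0896, South 2.2439, East 2.2312, West 18.0125, Central 10.4228.
Lower quotas: North 7, South 2, East 2, West 18, Central 10 (sum 39, leaving 1 seat).
Remainders in descending order: Central 0.4228, South 0.2439, East 0.2312, North 0.0896, West 0.0125.
The surplus seat goes to Central.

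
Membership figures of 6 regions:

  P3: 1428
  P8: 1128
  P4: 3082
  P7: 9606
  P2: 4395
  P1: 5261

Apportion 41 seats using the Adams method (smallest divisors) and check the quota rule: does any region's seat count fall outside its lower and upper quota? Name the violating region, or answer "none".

none

Standard quotas: P3 2.351, P8 1.857, P4 5.075, P7 15.817, P2 7.237, P1 8.663.
Adams allocation: P3 3, P8 2, P4 5, P7 15, P2 7, P1 9.
Every allocation lies between the lower and upper quota.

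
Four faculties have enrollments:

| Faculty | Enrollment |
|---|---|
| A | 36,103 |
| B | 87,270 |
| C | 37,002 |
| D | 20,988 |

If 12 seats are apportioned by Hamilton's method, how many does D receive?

1

Standard divisor: 181363 ÷ 12 ≈ 15113.583.
Standard quotas: A 2.3888, B 5.7743, C 2.4483, D 1.3887.
Lower quotas: A 2, B 5, C 2, D 1 (sum 10, leaving 2 seats).
Remainders in descending order: B 0.7743, C 0.4483, A 0.3888, D 0.3887.
Largest remainders: B, C receive the extra seats.
D receives 1.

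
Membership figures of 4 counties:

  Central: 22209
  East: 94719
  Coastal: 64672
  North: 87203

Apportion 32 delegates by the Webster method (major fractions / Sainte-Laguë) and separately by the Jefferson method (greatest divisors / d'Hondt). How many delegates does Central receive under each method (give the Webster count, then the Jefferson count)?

Webster: Central 3, East 11, Coastal 8, North 10.
Jefferson: Central 2, East 11, Coastal 8, North 11.
Central gets 3 under Webster and 2 under Jefferson.

3 and 2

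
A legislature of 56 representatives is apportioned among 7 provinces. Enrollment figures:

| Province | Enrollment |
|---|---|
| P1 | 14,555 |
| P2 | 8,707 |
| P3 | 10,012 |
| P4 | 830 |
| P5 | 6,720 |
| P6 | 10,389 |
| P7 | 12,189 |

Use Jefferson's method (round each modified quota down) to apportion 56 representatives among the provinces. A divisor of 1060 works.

P1 13, P2 8, P3 9, P4 0, P5 6, P6 9, P7 11

With modified divisor 1060: modified quotas P1 13.731, P2 8.214, P3 9.445, P4 0.783, P5 6.340, P6 9.801, P7 11.499.
Rounding down: P1 13, P2 8, P3 9, P4 0, P5 6, P6 9, P7 11 (total 56).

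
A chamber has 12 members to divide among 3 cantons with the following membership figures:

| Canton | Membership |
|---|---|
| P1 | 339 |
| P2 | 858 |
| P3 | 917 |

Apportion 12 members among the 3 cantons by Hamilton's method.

Standard divisor: 2114 ÷ 12 ≈ 176.167.
Standard quotas: P1 1.924, P2 4.870, P3 5.205.
Lower quotas: P1 1, P2 4, P3 5 (sum 10, leaving 2 seats).
Remainders in descending order: P1 0.924, P2 0.870, P3 0.205.
Largest remainders: P1, P2 receive the extra seats.

P1 2, P2 5, P3 5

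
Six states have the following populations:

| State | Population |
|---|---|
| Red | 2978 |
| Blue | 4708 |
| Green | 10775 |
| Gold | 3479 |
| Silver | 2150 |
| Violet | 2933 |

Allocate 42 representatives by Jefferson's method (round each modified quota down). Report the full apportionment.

Standard divisor 27023/42 ≈ 643.405; standard quotas: Red 4.629, Blue 7.317, Green 16.747, Gold 5.407, Silver 3.342, Violet 4.559.
Rounding down gives 4, 7, 16, 5, 3, 4 = 39 seats, so the divisor must be adjusted.
With modified divisor 590: modified quotas Red 5.047, Blue 7.980, Green 18.263, Gold 5.897, Silver 3.644, Violet 4.971.
Rounding down: Red 5, Blue 7, Green 18, Gold 5, Silver 3, Violet 4 (total 42).

Red 5, Blue 7, Green 18, Gold 5, Silver 3, Violet 4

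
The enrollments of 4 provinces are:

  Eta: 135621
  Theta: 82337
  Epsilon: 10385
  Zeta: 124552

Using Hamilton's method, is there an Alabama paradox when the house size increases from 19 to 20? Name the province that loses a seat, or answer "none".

Epsilon

At 19 seats: Eta 7, Theta 4, Epsilon 1, Zeta 7.
At 20 seats: Eta 8, Theta 5, Epsilon 0, Zeta 7.
Epsilon drops from 1 to 0.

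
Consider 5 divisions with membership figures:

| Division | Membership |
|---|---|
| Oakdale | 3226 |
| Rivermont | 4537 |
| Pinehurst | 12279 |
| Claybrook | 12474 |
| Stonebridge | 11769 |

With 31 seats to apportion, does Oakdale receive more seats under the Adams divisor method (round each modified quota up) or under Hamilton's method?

Adams: Oakdale 3, Rivermont 3, Pinehurst 8, Claybrook 9, Stonebridge 8.
Hamilton: Oakdale 2, Rivermont 3, Pinehurst 9, Claybrook 9, Stonebridge 8.
Oakdale gets 3 under Adams and 2 under Hamilton.

Adams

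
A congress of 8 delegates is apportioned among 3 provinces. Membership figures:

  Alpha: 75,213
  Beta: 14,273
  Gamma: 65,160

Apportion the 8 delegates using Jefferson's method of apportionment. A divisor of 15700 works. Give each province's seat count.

Alpha 4, Beta 0, Gamma 4

With modified divisor 15700: modified quotas Alpha 4.791, Beta 0.909, Gamma 4.150.
Rounding down: Alpha 4, Beta 0, Gamma 4 (total 8).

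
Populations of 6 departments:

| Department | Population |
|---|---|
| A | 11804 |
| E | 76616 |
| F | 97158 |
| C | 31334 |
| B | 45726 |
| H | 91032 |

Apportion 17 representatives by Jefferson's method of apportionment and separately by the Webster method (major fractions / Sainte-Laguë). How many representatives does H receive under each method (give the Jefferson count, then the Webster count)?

5 and 4

Jefferson: A 0, E 4, F 5, C 1, B 2, H 5.
Webster: A 1, E 4, F 5, C 1, B 2, H 4.
H gets 5 under Jefferson and 4 under Webster.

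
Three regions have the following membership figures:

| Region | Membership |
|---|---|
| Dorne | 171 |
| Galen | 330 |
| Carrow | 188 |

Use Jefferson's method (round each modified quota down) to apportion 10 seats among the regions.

Dorne=2; Galen=5; Carrow=3

Standard divisor 689/10 ≈ 68.9; standard quotas: Dorne 2.482, Galen 4.790, Carrow 2.729.
Rounding down gives 2, 4, 2 = 8 seats, so the divisor must be adjusted.
With modified divisor 60: modified quotas Dorne 2.850, Galen 5.500, Carrow 3.133.
Rounding down: Dorne 2, Galen 5, Carrow 3 (total 10).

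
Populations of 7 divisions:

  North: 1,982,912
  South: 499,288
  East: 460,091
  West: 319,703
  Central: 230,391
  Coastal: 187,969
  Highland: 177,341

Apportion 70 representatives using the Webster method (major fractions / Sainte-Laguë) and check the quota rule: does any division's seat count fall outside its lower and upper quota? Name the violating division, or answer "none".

North

Standard quotas: North 35.981, South 9.060, East 8.349, West 5.801, Central 4.181, Coastal 3.411, Highland 3.218.
Webster allocation: North 37, South 9, East 8, West 6, Central 4, Coastal 3, Highland 3.
North has quota 35.981 (lower 35, upper 36) but receives 37 — outside the quota interval.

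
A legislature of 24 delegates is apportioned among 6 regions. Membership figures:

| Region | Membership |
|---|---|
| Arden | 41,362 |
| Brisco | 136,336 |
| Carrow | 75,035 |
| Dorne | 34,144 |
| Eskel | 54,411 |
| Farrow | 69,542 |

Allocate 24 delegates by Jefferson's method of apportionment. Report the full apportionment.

Standard divisor 410830/24 ≈ 17117.917; standard quotas: Arden 2.416, Brisco 7.965, Carrow 4.383, Dorne 1.995, Eskel 3.179, Farrow 4.063.
Rounding down gives 2, 7, 4, 1, 3, 4 = 21 seats, so the divisor must be adjusted.
With modified divisor 15100: modified quotas Arden 2.739, Brisco 9.029, Carrow 4.969, Dorne 2.261, Eskel 3.603, Farrow 4.605.
Rounding down: Arden 2, Brisco 9, Carrow 4, Dorne 2, Eskel 3, Farrow 4 (total 24).

Arden=2, Brisco=9, Carrow=4, Dorne=2, Eskel=3, Farrow=4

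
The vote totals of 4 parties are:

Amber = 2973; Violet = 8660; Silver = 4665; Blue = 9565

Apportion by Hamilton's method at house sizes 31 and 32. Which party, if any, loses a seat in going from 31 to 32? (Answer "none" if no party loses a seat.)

Amber

At 31 seats: Amber 4, Violet 10, Silver 6, Blue 11.
At 32 seats: Amber 3, Violet 11, Silver 6, Blue 12.
Amber drops from 4 to 3.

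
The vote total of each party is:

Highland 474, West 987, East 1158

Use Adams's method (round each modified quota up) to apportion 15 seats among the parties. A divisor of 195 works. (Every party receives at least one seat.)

Highland=3, West=6, East=6

With modified divisor 195: modified quotas Highland 2.431, West 5.062, East 5.938.
Rounding up: Highland 3, West 6, East 6 (total 15).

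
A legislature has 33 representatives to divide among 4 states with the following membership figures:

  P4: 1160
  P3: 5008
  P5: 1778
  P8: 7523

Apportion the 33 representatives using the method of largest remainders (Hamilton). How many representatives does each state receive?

P4 2, P3 11, P5 4, P8 16

The standard divisor is 15469/33 ≈ 468.758.
Standard quotas: P4 2.4746, P3 10.6836, P5 3.7930, P8 16.0488.
Lower quotas: P4 2, P3 10, P5 3, P8 16 (sum 31, leaving 2 seats).
Remainders in descending order: P5 0.7930, P3 0.6836, P4 0.4746, P8 0.0488.
The surplus seats go to P5, P3.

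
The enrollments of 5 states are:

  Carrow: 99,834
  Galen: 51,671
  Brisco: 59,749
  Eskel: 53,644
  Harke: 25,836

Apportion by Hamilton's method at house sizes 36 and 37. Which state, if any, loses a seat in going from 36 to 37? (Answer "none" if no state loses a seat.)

At 36 seats: Carrow 12, Galen 6, Brisco 8, Eskel 7, Harke 3.
At 37 seats: Carrow 13, Galen 6, Brisco 8, Eskel 7, Harke 3.
No state's allocation decreased.

none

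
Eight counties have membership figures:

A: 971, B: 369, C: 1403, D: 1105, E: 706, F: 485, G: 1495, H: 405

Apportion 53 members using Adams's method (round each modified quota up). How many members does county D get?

Standard divisor 6939/53 ≈ 130.925; standard quotas: A 7.416, B 2.818, C 10.716, D 8.440, E 5.392, F 3.704, G 11.419, H 3.093.
Rounding up gives 8, 3, 11, 9, 6, 4, 12, 4 = 57 seats, so the divisor must be adjusted.
With modified divisor 140: modified quotas A 6.936, B 2.636, C 10.021, D 7.893, E 5.043, F 3.464, G 10.679, H 2.893.
Rounding up: A 7, B 3, C 11, D 8, E 6, F 4, G 11, H 3 (total 53).
D receives 8.

8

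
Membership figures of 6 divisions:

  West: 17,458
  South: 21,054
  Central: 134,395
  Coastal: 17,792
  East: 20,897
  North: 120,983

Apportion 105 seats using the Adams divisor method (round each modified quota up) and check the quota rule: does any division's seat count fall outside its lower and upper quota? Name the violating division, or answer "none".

North

Standard quotas: West 5.512, South 6.647, Central 42.430, Coastal 5.617, East 6.597, North 38.196.
Adams allocation: West 6, South 7, Central 42, Coastal 6, East 7, North 37.
North has quota 38.196 (lower 38, upper 39) but receives 37 — outside the quota interval.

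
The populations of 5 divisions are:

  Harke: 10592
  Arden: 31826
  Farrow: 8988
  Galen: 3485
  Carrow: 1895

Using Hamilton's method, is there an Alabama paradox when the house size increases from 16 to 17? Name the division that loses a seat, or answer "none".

none

At 16 seats: Harke 3, Arden 9, Farrow 2, Galen 1, Carrow 1.
At 17 seats: Harke 3, Arden 9, Farrow 3, Galen 1, Carrow 1.
No division's allocation decreased.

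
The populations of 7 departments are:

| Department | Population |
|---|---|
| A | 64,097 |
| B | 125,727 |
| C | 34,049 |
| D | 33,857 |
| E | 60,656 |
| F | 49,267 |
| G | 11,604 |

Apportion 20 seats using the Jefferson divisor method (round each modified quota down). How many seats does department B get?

Standard divisor 379257/20 ≈ 18962.85; standard quotas: A 3.380, B 6.630, C 1.796, D 1.785, E 3.199, F 2.598, G 0.612.
Rounding down gives 3, 6, 1, 1, 3, 2, 0 = 16 seats, so the divisor must be adjusted.
With modified divisor 16200: modified quotas A 3.957, B 7.761, C 2.102, D 2.090, E 3.744, F 3.041, G 0.716.
Rounding down: A 3, B 7, C 2, D 2, E 3, F 3, G 0 (total 20).
B receives 7.

7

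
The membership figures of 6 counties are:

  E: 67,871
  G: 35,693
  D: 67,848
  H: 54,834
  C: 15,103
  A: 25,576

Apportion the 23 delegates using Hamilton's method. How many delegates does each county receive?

Total 266925; standard divisor 266925/23 ≈ 11605.435.
Standard quotas: E 5.8482, G 3.0755, D 5.8462, H 4.7249, C 1.3014, A 2.2038.
Lower quotas: E 5, G 3, D 5, H 4, C 1, A 2 (sum 20, leaving 3 seats).
Remainders in descending order: E 0.8482, D 0.8462, H 0.7249, C 0.3014, A 0.2038, G 0.0755.
The surplus seats go to E, D, H.

E=6, G=3, D=6, H=5, C=1, A=2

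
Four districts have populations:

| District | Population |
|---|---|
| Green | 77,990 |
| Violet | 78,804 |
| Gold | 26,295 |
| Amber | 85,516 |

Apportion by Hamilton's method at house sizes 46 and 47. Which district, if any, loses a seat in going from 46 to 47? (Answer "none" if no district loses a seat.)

At 46 seats: Green 13, Violet 13, Gold 5, Amber 15.
At 47 seats: Green 14, Violet 14, Gold 4, Amber 15.
Gold drops from 5 to 4.

Gold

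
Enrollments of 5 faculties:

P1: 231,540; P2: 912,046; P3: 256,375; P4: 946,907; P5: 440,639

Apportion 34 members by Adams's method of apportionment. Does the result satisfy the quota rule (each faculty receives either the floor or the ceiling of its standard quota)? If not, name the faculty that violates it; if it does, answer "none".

none

Standard quotas: P1 2.824, P2 11.124, P3 3.127, P4 11.550, P5 5.375.
Adams allocation: P1 3, P2 11, P3 3, P4 11, P5 6.
Every allocation lies between the lower and upper quota.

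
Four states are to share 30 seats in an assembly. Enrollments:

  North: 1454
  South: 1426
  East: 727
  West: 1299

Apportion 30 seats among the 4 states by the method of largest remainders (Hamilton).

North=9, South=9, East=4, West=8

Total 4906; standard divisor 4906/30 ≈ 163.533.
Standard quotas: North 8.891, South 8.720, East 4.446, West 7.943.
Lower quotas: North 8, South 8, East 4, West 7 (sum 27, leaving 3 seats).
Remainders in descending order: West 0.943, North 0.891, South 0.720, East 0.446.
Largest remainders: West, North, South receive the extra seats.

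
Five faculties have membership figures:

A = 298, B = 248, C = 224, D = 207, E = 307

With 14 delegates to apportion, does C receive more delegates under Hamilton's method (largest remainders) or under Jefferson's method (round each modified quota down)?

Hamilton: A 3, B 3, C 3, D 2, E 3.
Jefferson: A 3, B 3, C 2, D 2, E 4.
C gets 3 under Hamilton and 2 under Jefferson.

Hamilton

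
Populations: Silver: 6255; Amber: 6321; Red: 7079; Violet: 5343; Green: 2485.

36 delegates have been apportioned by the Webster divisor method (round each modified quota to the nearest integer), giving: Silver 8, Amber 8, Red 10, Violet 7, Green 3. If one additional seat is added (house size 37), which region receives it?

Amber

Priority for the next seat is population ÷ (current seats + 0.5).
Priorities: Silver 735.882, Amber 743.647, Red 674.190, Violet 712.400, Green 710.000.
Highest priority: Amber.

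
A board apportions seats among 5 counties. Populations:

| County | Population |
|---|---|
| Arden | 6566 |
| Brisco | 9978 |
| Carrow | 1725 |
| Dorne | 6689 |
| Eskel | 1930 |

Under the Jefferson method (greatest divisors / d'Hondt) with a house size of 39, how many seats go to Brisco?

Standard divisor 26888/39 ≈ 689.436; standard quotas: Arden 9.524, Brisco 14.473, Carrow 2.502, Dorne 9.702, Eskel 2.799.
Rounding down gives 9, 14, 2, 9, 2 = 36 seats, so the divisor must be adjusted.
With modified divisor 650: modified quotas Arden 10.102, Brisco 15.351, Carrow 2.654, Dorne 10.291, Eskel 2.969.
Rounding down: Arden 10, Brisco 15, Carrow 2, Dorne 10, Eskel 2 (total 39).
Brisco receives 15.

15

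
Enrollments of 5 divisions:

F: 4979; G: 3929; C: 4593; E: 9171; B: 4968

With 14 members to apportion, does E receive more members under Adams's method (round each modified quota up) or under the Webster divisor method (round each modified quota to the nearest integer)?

Webster

Adams: F 3, G 2, C 2, E 4, B 3.
Webster: F 3, G 2, C 2, E 5, B 2.
E gets 4 under Adams and 5 under Webster.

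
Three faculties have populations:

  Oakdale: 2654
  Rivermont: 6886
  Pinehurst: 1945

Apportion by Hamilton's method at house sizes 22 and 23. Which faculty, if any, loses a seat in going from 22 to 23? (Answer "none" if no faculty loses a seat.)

none

At 22 seats: Oakdale 5, Rivermont 13, Pinehurst 4.
At 23 seats: Oakdale 5, Rivermont 14, Pinehurst 4.
No faculty's allocation decreased.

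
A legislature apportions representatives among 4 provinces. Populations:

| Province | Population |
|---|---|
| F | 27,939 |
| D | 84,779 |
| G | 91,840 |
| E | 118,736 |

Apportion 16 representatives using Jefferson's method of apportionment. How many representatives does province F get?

1

Standard divisor 323294/16 ≈ 20205.875; standard quotas: F 1.383, D 4.196, G 4.545, E 5.876.
Rounding down gives 1, 4, 4, 5 = 14 seats, so the divisor must be adjusted.
With modified divisor 17700: modified quotas F 1.578, D 4.790, G 5.189, E 6.708.
Rounding down: F 1, D 4, G 5, E 6 (total 16).
F receives 1.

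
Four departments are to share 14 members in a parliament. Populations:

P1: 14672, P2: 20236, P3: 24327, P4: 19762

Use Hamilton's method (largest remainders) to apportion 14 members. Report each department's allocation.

Standard divisor: 78997 ÷ 14 ≈ 5642.643.
Standard quotas: P1 2.6002, P2 3.5863, P3 4.3113, P4 3.5023.
Lower quotas: P1 2, P2 3, P3 4, P4 3 (sum 12, leaving 2 seats).
Remainders in descending order: P1 0.6002, P2 0.5863, P4 0.5023, P3 0.3113.
The surplus seats go to P1, P2.

P1 3, P2 4, P3 4, P4 3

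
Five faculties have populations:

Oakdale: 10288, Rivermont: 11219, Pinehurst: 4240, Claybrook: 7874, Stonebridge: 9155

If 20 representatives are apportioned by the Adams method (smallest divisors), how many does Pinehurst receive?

Standard divisor 42776/20 ≈ 2138.8; standard quotas: Oakdale 4.810, Rivermont 5.245, Pinehurst 1.982, Claybrook 3.682, Stonebridge 4.280.
Rounding up gives 5, 6, 2, 4, 5 = 22 seats, so the divisor must be adjusted.
With modified divisor 2400: modified quotas Oakdale 4.287, Rivermont 4.675, Pinehurst 1.767, Claybrook 3.281, Stonebridge 3.815.
Rounding up: Oakdale 5, Rivermont 5, Pinehurst 2, Claybrook 4, Stonebridge 4 (total 20).
Pinehurst receives 2.

2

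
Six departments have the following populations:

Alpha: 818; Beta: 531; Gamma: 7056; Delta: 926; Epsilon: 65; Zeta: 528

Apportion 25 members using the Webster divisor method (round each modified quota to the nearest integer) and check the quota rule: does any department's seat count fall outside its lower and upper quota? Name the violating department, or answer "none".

Gamma

Standard quotas: Alpha 2.061, Beta 1.338, Gamma 17.775, Delta 2.333, Epsilon 0.164, Zeta 1.330.
Webster allocation: Alpha 2, Beta 1, Gamma 19, Delta 2, Epsilon 0, Zeta 1.
Gamma has quota 17.775 (lower 17, upper 18) but receives 19 — outside the quota interval.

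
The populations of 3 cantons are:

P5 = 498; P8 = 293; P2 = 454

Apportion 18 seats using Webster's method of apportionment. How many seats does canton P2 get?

Standard divisor 1245/18 ≈ 69.167; standard quotas: P5 7.200, P8 4.236, P2 6.564.
Rounding to the nearest integer gives P5 7, P8 4, P2 7 — total 18, matching the house size, so no adjustment is needed.
P2 receives 7.

7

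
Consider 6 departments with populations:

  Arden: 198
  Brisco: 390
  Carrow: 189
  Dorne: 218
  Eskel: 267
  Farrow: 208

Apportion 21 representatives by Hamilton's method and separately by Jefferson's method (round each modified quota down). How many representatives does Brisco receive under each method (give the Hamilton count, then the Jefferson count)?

5 and 6

Hamilton: Arden 3, Brisco 5, Carrow 3, Dorne 3, Eskel 4, Farrow 3.
Jefferson: Arden 3, Brisco 6, Carrow 2, Dorne 3, Eskel 4, Farrow 3.
Brisco gets 5 under Hamilton and 6 under Jefferson.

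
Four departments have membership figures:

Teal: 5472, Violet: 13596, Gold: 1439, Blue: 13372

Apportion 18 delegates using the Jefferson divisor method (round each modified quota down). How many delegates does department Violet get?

Standard divisor 33879/18 ≈ 1882.167; standard quotas: Teal 2.907, Violet 7.224, Gold 0.765, Blue 7.105.
Rounding down gives 2, 7, 0, 7 = 16 seats, so the divisor must be adjusted.
With modified divisor 1690: modified quotas Teal 3.238, Violet 8.045, Gold 0.851, Blue 7.912.
Rounding down: Teal 3, Violet 8, Gold 0, Blue 7 (total 18).
Violet receives 8.

8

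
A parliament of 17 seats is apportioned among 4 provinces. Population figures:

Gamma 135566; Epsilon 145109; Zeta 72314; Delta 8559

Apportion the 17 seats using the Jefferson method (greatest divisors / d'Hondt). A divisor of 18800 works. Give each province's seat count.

With modified divisor 18800: modified quotas Gamma 7.211, Epsilon 7.719, Zeta 3.846, Delta 0.455.
Rounding down: Gamma 7, Epsilon 7, Zeta 3, Delta 0 (total 17).

Gamma 7, Epsilon 7, Zeta 3, Delta 0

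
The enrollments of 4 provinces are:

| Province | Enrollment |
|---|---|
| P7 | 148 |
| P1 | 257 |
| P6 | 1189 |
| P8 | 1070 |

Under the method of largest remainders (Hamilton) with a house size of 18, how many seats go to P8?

The standard divisor is 2664/18 = 148.
Standard quotas: P7 1.000, P1 1.736, P6 8.034, P8 7.230.
Lower quotas: P7 1, P1 1, P6 8, P8 7 (sum 17, leaving 1 seat).
Remainders in descending order: P1 0.736, P8 0.230, P6 0.034, P7 0.000.
The surplus seat goes to P1.
P8 receives 7.

7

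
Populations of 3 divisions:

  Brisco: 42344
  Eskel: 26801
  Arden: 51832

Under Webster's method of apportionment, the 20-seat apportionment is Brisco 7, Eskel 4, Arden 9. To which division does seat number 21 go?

Eskel

Priority for the next seat is population ÷ (current seats + 0.5).
Priorities: Brisco 5645.867, Eskel 5955.778, Arden 5456.000.
Highest priority: Eskel.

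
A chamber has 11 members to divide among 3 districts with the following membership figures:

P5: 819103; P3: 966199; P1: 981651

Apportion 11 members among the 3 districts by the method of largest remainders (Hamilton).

P5: 3, P3: 4, P1: 4

The standard divisor is 2766953/11 ≈ 251541.182.
Standard quotas: P5 3.2563, P3 3.8411, P1 3.9025.
Lower quotas: P5 3, P3 3, P1 3 (sum 9, leaving 2 seats).
Remainders in descending order: P1 0.9025, P3 0.8411, P5 0.2563.
The surplus seats go to P1, P3.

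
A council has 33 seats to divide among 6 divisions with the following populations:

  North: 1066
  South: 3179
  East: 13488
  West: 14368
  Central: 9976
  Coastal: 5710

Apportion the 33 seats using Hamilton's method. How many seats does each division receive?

North=1, South=2, East=9, West=10, Central=7, Coastal=4

Standard divisor: 47787 ÷ 33 ≈ 1448.091.
Standard quotas: North 0.7361, South 2.1953, East 9.3143, West 9.9220, Central 6.8891, Coastal 3.9431.
Lower quotas: North 0, South 2, East 9, West 9, Central 6, Coastal 3 (sum 29, leaving 4 seats).
Remainders in descending order: Coastal 0.9431, West 0.9220, Central 0.8891, North 0.7361, East 0.3143, South 0.1953.
The surplus seats go to Coastal, West, Central, North.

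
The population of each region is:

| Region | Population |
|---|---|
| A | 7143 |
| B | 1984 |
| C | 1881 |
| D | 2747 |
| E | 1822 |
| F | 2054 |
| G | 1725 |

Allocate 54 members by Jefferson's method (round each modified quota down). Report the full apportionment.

A: 20, B: 5, C: 5, D: 8, E: 5, F: 6, G: 5

Standard divisor 19356/54 ≈ 358.444; standard quotas: A 19.928, B 5.535, C 5.248, D 7.664, E 5.083, F 5.730, G 4.812.
Rounding down gives 19, 5, 5, 7, 5, 5, 4 = 50 seats, so the divisor must be adjusted.
With modified divisor 341: modified quotas A 20.947, B 5.818, C 5.516, D 8.056, E 5.343, F 6.023, G 5.059.
Rounding down: A 20, B 5, C 5, D 8, E 5, F 6, G 5 (total 54).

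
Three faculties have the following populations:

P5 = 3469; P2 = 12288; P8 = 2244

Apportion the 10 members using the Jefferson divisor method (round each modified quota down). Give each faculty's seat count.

Standard divisor 18001/10 ≈ 1800.1; standard quotas: P5 1.927, P2 6.826, P8 1.247.
Rounding down gives 1, 6, 1 = 8 seats, so the divisor must be adjusted.
With modified divisor 1600: modified quotas P5 2.168, P2 7.680, P8 1.403.
Rounding down: P5 2, P2 7, P8 1 (total 10).

P5 2, P2 7, P8 1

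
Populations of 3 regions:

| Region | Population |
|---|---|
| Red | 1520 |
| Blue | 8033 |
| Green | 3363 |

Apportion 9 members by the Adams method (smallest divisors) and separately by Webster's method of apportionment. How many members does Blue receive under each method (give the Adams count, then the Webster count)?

5 and 6

Adams: Red 1, Blue 5, Green 3.
Webster: Red 1, Blue 6, Green 2.
Blue gets 5 under Adams and 6 under Webster.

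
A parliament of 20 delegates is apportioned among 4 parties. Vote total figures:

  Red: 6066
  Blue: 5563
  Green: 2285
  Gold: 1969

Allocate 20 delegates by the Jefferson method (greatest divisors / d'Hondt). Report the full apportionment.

Standard divisor 15883/20 ≈ 794.15; standard quotas: Red 7.638, Blue 7.005, Green 2.877, Gold 2.479.
Rounding down gives 7, 7, 2, 2 = 18 seats, so the divisor must be adjusted.
With modified divisor 700: modified quotas Red 8.666, Blue 7.947, Green 3.264, Gold 2.813.
Rounding down: Red 8, Blue 7, Green 3, Gold 2 (total 20).

Red 8; Blue 7; Green 3; Gold 2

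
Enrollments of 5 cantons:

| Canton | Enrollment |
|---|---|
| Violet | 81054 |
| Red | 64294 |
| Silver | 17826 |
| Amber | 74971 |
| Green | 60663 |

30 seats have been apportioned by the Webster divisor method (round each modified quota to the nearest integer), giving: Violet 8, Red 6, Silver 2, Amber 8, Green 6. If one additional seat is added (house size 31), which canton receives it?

Red

Priority for the next seat is population ÷ (current seats + 0.5).
Priorities: Violet 9535.765, Red 9891.385, Silver 7130.400, Amber 8820.118, Green 9332.769.
Highest priority: Red.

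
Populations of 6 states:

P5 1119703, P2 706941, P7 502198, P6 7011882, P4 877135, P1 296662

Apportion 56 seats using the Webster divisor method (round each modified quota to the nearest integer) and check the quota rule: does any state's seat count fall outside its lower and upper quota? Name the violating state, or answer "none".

Standard quotas: P5 5.964, P2 3.765, P7 2.675, P6 37.345, P4 4.672, P1 1.580.
Webster allocation: P5 6, P2 4, P7 3, P6 36, P4 5, P1 2.
P6 has quota 37.345 (lower 37, upper 38) but receives 36 — outside the quota interval.

P6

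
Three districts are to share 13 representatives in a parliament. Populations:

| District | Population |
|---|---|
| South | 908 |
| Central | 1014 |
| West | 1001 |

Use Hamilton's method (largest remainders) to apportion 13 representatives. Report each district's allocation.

South: 4; Central: 5; West: 4

Total 2923; standard divisor 2923/13 ≈ 224.846.
Standard quotas: South 4.038, Central 4.510, West 4.452.
Lower quotas: South 4, Central 4, West 4 (sum 12, leaving 1 seat).
Remainders in descending order: Central 0.510, West 0.452, South 0.038.
The surplus seat goes to Central.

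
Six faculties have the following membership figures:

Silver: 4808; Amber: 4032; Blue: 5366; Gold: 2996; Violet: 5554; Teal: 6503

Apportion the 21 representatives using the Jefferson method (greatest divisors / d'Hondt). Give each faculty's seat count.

Standard divisor 29259/21 ≈ 1393.286; standard quotas: Silver 3.451, Amber 2.894, Blue 3.851, Gold 2.150, Violet 3.986, Teal 4.667.
Rounding down gives 3, 2, 3, 2, 3, 4 = 17 seats, so the divisor must be adjusted.
With modified divisor 1250: modified quotas Silver 3.846, Amber 3.226, Blue 4.293, Gold 2.397, Violet 4.443, Teal 5.202.
Rounding down: Silver 3, Amber 3, Blue 4, Gold 2, Violet 4, Teal 5 (total 21).

Silver: 3, Amber: 3, Blue: 4, Gold: 2, Violet: 4, Teal: 5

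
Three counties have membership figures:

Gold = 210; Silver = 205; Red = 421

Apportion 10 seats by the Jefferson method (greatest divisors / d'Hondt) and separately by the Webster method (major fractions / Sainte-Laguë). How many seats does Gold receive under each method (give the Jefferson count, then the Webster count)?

Jefferson: Gold 2, Silver 2, Red 6.
Webster: Gold 3, Silver 2, Red 5.
Gold gets 2 under Jefferson and 3 under Webster.

2 and 3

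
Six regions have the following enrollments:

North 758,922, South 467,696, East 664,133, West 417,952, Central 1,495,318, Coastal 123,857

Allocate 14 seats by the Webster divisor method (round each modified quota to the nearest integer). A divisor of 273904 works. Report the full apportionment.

North=3, South=2, East=2, West=2, Central=5, Coastal=0

With modified divisor 273904: modified quotas North 2.771, South 1.708, East 2.425, West 1.526, Central 5.459, Coastal 0.452.
Rounding to the nearest integer: North 3, South 2, East 2, West 2, Central 5, Coastal 0 (total 14).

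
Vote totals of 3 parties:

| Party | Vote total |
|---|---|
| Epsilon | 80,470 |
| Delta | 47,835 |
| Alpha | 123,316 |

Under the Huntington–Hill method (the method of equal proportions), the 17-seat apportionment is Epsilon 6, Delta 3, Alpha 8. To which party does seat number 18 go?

Alpha

Priority for the next seat is population ÷ (√(s·(s+1))).
Priorities: Epsilon 12416.791, Delta 13808.775, Alpha 14532.930.
Highest priority: Alpha.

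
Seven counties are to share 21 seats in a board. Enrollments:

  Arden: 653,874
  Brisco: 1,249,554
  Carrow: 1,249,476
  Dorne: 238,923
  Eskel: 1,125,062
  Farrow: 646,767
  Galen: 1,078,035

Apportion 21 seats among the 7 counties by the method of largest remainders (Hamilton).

Arden 2, Brisco 4, Carrow 4, Dorne 1, Eskel 4, Farrow 2, Galen 4

Standard divisor: 6241691 ÷ 21 ≈ 297223.381.
Standard quotas: Arden 2.1999, Brisco 4.2041, Carrow 4.2038, Dorne 0.8038, Eskel 3.7852, Farrow 2.1760, Galen 3.6270.
Lower quotas: Arden 2, Brisco 4, Carrow 4, Dorne 0, Eskel 3, Farrow 2, Galen 3 (sum 18, leaving 3 seats).
Remainders in descending order: Dorne 0.8038, Eskel 0.7852, Galen 0.6270, Brisco 0.2041, Carrow 0.2038, Arden 0.1999, Farrow 0.1760.
Largest remainders: Dorne, Eskel, Galen receive the extra seats.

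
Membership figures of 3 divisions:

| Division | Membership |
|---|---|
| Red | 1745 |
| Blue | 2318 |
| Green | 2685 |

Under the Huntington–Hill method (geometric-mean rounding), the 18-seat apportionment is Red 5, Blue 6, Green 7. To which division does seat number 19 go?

Priority for the next seat is population ÷ (√(s·(s+1))).
Priorities: Red 318.592, Blue 357.675, Green 358.798.
Highest priority: Green.

Green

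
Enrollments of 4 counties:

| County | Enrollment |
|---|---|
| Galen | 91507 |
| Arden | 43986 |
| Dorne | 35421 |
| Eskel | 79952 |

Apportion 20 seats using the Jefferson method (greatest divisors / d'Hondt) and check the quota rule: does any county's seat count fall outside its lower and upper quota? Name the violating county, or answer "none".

Standard quotas: Galen 7.295, Arden 3.507, Dorne 2.824, Eskel 6.374.
Jefferson allocation: Galen 8, Arden 3, Dorne 3, Eskel 6.
Every allocation lies between the lower and upper quota.

none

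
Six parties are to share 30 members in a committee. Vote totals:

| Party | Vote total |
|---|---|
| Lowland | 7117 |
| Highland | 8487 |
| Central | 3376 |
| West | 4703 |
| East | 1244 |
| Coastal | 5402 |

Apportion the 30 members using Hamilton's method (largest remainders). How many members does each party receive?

Lowland 7; Highland 9; Central 3; West 5; East 1; Coastal 5

Standard divisor: 30329 ÷ 30 ≈ 1010.967.
Standard quotas: Lowland 7.0398, Highland 8.3949, Central 3.3394, West 4.6520, East 1.2305, Coastal 5.3434.
Lower quotas: Lowland 7, Highland 8, Central 3, West 4, East 1, Coastal 5 (sum 28, leaving 2 seats).
Remainders in descending order: West 0.6520, Highland 0.3949, Coastal 0.3434, Central 0.3394, East 0.2305, Lowland 0.0398.
The surplus seats go to West, Highland.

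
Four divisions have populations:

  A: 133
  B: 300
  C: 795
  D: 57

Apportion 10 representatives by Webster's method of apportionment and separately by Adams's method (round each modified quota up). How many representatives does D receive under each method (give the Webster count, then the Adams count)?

0 and 1

Webster: A 1, B 2, C 7, D 0.
Adams: A 1, B 2, C 6, D 1.
D gets 0 under Webster and 1 under Adams.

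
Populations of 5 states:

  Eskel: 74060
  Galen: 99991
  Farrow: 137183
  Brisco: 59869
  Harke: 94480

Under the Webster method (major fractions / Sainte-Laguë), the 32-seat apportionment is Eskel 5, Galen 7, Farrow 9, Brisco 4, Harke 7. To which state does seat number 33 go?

Farrow

Priority for the next seat is population ÷ (current seats + 0.5).
Priorities: Eskel 13465.455, Galen 13332.133, Farrow 14440.316, Brisco 13304.222, Harke 12597.333.
Highest priority: Farrow.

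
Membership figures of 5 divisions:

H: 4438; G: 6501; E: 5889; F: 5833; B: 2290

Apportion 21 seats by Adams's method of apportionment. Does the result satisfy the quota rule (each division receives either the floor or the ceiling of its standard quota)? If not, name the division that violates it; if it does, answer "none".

Standard quotas: H 3.735, G 5.472, E 4.956, F 4.909, B 1.927.
Adams allocation: H 4, G 5, E 5, F 5, B 2.
Every allocation lies between the lower and upper quota.

none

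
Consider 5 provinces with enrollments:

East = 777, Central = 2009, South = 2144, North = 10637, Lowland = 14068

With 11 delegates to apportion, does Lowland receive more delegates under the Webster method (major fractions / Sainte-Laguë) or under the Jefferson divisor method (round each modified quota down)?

Jefferson

Webster: East 0, Central 1, South 1, North 4, Lowland 5.
Jefferson: East 0, Central 0, South 1, North 4, Lowland 6.
Lowland gets 5 under Webster and 6 under Jefferson.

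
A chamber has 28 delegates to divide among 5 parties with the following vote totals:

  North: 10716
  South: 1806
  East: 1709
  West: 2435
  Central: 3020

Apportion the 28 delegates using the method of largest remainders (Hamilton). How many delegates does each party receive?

The standard divisor is 19686/28 ≈ 703.071.
Standard quotas: North 15.2417, South 2.5687, East 2.4308, West 3.4634, Central 4.2954.
Lower quotas: North 15, South 2, East 2, West 3, Central 4 (sum 26, leaving 2 seats).
Remainders in descending order: South 0.5687, West 0.4634, East 0.4308, Central 0.2954, North 0.2417.
Largest remainders: South, West receive the extra seats.

North 15, South 3, East 2, West 4, Central 4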